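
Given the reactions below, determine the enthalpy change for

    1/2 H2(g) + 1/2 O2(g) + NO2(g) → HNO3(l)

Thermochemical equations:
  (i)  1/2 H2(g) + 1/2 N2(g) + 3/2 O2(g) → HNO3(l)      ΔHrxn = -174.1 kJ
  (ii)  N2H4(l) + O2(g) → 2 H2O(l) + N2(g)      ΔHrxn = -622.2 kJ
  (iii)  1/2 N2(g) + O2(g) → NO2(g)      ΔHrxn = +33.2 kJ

ΔHrxn = -207.3 kJ

(i) as written: -174.1 kJ
(ii): not needed.
(iii) reversed: -33.2 kJ
Combining the equations, ΔHrxn = (-174.1) + (-33.2) = -207.3 kJ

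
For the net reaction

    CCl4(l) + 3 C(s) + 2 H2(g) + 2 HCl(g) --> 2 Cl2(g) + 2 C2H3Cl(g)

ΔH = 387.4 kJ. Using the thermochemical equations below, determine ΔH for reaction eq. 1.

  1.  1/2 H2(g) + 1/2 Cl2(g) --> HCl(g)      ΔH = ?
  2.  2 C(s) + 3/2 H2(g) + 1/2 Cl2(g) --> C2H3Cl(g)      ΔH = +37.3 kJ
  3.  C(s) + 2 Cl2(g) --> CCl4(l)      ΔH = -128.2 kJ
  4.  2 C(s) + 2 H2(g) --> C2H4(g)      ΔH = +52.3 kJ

ΔH = -92.3 kJ

eq. 1 reversed and × 2 (reverse to put HCl(g) on the reactant side; ×2 to match 2 HCl(g) in the target): contributes −2·x
eq. 2 × 2 (scale by 2 for the 2 C2H3Cl(g)): (2)·(+37.3) = +74.6 kJ
eq. 3 reversed (CCl4(l) must end up as a reactant): +128.2 kJ
eq. 4: not needed (C2H4(g) appears nowhere else).
+387.4 = (+74.6) + (+128.2) − 2·x
x = (+387.4 − (+202.8)) / (-2) = -92.3 kJ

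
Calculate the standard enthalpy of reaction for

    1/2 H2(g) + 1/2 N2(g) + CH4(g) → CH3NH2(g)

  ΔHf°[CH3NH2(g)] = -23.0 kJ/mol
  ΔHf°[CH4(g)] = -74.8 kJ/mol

ΔHrxn = 51.8 kJ/mol

Products: 1·(-23.0) = -23.0
Reactants: 1/2·(+0.0) + 1/2·(+0.0) + 1·(-74.8) = -74.8
ΔHrxn = (-23.0) − (-74.8) = 51.8 kJ/mol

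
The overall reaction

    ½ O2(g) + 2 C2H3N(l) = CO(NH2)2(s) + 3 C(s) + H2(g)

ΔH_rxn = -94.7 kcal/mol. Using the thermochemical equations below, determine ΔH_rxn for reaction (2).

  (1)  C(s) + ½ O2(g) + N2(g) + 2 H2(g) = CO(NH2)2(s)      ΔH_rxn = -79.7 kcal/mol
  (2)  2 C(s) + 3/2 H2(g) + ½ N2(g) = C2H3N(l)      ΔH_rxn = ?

(1) as written (CO(NH2)2(s) already on the product side): -79.7 kcal/mol
(2) reversed and × 2 (reverse to put C2H3N(l) on the reactant side; ×2 to match 2 C2H3N(l) in the target): contributes −2·x
-94.7 = (-79.7) − 2·x
x = (-94.7 − (-79.7)) / (-2) = 7.5 kcal/mol

ΔH_rxn = 7.5 kcal/mol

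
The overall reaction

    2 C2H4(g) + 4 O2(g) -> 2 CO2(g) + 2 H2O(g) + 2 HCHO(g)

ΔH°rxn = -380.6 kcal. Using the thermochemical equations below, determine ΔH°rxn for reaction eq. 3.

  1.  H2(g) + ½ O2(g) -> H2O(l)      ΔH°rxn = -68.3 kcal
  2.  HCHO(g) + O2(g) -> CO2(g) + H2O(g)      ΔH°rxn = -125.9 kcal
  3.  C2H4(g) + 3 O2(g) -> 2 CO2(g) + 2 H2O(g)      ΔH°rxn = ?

eq. 1: not needed (H2(g) appears nowhere else).
eq. 2 reversed and × 2 (HCHO(g) must end up as a product; ×2 to match 2 HCHO(g) in the target): (-2)·(-125.9) = +251.8 kcal
eq. 3 × 2 (×2 to match 2 C2H4(g) in the target): contributes 2·x
-380.6 = (+251.8) + 2·x
x = (-380.6 − (+251.8)) / (2) = -316.2 kcal

ΔH°rxn = -316.2 kcal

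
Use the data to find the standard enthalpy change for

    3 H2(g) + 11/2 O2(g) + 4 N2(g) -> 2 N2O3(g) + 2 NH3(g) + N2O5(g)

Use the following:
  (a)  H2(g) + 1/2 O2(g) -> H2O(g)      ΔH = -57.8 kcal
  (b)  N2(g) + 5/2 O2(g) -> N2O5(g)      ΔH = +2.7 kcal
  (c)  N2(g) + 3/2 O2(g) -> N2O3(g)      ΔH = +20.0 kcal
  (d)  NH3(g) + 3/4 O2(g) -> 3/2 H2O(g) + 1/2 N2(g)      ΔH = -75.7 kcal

(a) × 3 (scale by 3 for the 3 H2(g)): (3)·(-57.8) = -173.4 kcal
(b) as written (N2O5(g) already on the product side): +2.7 kcal
(c) × 2 (×2 to match 2 N2O3(g) in the target): (2)·(+20.0) = +40.0 kcal
(d) reversed and × 2 (reverse to put NH3(g) on the product side; scale by 2 for the 2 NH3(g)): (-2)·(-75.7) = +151.4 kcal
By Hess's law, ΔH = (-173.4) + (+2.7) + (+40.0) + (+151.4) = 20.7 kcal

ΔH = 20.7 kcal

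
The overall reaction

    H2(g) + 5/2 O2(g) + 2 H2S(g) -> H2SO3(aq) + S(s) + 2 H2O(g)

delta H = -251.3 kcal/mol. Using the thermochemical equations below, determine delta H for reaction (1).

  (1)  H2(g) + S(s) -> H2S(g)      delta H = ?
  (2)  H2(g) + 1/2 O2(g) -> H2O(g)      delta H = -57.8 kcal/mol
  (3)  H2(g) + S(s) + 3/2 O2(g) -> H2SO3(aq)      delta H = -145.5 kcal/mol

(1) reversed and × 2 (H2S(g) must end up as a reactant; ×2 to match 2 H2S(g) in the target): contributes −2·x
(2) × 2 (×2 to match 2 H2O(g) in the target): (2)·(-57.8) = -115.6 kcal/mol
(3) as written (H2SO3(aq) already on the product side): -145.5 kcal/mol
-251.3 = (-115.6) + (-145.5) − 2·x
x = (-251.3 − (-261.1)) / (-2) = -4.9 kcal/mol

delta H = -4.9 kcal/mol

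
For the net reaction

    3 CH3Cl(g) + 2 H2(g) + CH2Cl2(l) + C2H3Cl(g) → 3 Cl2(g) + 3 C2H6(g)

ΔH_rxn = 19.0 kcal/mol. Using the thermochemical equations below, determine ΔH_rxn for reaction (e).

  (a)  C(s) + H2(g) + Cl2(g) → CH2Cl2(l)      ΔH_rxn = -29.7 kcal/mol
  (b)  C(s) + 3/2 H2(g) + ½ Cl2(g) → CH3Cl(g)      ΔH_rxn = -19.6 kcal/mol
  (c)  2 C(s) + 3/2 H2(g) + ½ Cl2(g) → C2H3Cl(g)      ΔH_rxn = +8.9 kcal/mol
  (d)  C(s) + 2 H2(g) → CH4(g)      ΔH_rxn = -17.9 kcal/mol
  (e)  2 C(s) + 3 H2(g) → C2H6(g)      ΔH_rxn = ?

(a) reversed: +29.7 kcal/mol
(b) reversed and × 3: (-3)·(-19.6) = +58.8 kcal/mol
(c) reversed: -8.9 kcal/mol
(d): not needed.
(e) × 3: contributes 3·x
+19.0 = (+29.7) + (+58.8) + (-8.9) + 3·x
x = (+19.0 − (+79.6)) / (3) = -20.2 kcal/mol

ΔH_rxn = -20.2 kcal/mol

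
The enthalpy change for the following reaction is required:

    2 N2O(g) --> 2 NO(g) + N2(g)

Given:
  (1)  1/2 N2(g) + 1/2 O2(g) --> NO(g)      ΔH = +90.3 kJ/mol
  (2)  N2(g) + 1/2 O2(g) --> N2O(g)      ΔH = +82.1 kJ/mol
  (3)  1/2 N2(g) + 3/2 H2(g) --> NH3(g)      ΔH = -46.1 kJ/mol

ΔH = 16.4 kJ/mol

(1) × 2 (scale by 2 for the 2 NO(g)): (2)·(+90.3) = +180.6 kJ/mol
(2) reversed and × 2 (N2O(g) must end up as a reactant; scale by 2 for the 2 N2O(g)): (-2)·(+82.1) = -164.2 kJ/mol
(3): not needed (H2(g) appears nowhere else).
ΔH = (2)·(+90.3) + (-2)·(+82.1) = 16.4 kJ/mol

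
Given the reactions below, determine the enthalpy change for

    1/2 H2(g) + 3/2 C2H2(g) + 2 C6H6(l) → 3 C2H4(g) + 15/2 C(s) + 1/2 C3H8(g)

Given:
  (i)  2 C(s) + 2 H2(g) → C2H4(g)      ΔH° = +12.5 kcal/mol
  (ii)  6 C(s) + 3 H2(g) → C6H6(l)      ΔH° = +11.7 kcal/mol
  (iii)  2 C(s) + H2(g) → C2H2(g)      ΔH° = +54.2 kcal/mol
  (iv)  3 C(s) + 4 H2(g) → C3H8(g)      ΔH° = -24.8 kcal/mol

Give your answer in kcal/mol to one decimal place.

(i) × 3 (×3 to match 3 C2H4(g) in the target): (3)·(+12.5) = +37.5 kcal/mol
(ii) reversed and × 2 (reverse to put C6H6(l) on the reactant side; scale by 2 for the 2 C6H6(l)): (-2)·(+11.7) = -23.4 kcal/mol
(iii) reversed and × 3/2 (reverse to put C2H2(g) on the reactant side; ×3/2 to match 3/2 C2H2(g) in the target): (-3/2)·(+54.2) = -81.3 kcal/mol
(iv) × 1/2 (scale by 1/2 for the 1/2 C3H8(g)): (1/2)·(-24.8) = -12.4 kcal/mol
ΔH° = (+37.5) + (-23.4) + (-81.3) + (-12.4) = -79.6 kcal/mol

ΔH° = -79.6 kcal/mol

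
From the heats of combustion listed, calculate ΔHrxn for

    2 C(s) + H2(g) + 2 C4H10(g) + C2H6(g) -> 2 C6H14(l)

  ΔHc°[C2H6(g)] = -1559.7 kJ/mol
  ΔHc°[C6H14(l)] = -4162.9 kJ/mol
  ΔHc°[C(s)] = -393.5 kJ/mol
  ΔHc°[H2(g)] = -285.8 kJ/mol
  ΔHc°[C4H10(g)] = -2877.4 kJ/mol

Using ΔH = Σ nΔHc°(reactants) − Σ nΔHc°(products):
= [2·(-393.5) + 1·(-285.8) + 2·(-2877.4) + 1·(-1559.7)] − [2·(-4162.9)]
= -61.5 kJ/mol

ΔHrxn = -61.5 kJ/mol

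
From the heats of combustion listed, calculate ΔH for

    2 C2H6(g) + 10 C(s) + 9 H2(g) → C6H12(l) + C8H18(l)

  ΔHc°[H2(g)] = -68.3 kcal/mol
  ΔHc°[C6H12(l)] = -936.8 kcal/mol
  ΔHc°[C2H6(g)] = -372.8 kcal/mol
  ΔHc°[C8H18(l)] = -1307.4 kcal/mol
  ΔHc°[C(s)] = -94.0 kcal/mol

ΔH = -56.1 kcal/mol

Using ΔH = Σ nΔHc°(reactants) − Σ nΔHc°(products):
= [2·(-372.8) + 10·(-94.0) + 9·(-68.3)] − [1·(-936.8) + 1·(-1307.4)]
= -56.1 kcal/mol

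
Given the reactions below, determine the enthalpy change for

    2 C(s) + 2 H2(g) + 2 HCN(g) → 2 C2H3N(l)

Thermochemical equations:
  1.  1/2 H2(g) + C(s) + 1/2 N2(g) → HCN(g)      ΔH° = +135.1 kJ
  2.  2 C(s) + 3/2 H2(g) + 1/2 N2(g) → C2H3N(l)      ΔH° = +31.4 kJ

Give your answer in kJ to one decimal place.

eq. 1 reversed and × 2: (-2)·(+135.1) = -270.2 kJ
eq. 2 × 2: (2)·(+31.4) = +62.8 kJ
Summing the manipulated equations, ΔH° = (-270.2) + (+62.8) = -207.4 kJ

ΔH° = -207.4 kJ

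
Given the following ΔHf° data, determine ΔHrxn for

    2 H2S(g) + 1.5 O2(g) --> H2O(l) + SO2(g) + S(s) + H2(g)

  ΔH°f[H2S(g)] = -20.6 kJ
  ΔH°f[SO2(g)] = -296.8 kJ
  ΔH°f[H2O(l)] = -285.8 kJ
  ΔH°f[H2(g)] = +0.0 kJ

Products: 1·(-285.8) + 1·(-296.8) + 1·(+0.0) + 1·(+0.0) = -582.6
Reactants: 2·(-20.6) + 3/2·(+0.0) = -41.2
ΔHrxn = (-582.6) − (-41.2) = -541.4 kJ

ΔHrxn = -541.4 kJ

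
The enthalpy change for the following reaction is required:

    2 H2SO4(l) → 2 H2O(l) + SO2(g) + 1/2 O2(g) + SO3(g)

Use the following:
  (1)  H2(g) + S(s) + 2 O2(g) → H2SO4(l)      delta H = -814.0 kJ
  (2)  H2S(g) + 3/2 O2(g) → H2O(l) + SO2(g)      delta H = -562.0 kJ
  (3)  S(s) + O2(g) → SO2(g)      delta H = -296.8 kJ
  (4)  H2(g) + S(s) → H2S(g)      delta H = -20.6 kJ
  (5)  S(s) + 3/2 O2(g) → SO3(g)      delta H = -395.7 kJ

(1) reversed and × 2: (-2)·(-814.0) = +1628.0 kJ
(2) × 2: (2)·(-562.0) = -1124.0 kJ
(3) reversed: +296.8 kJ
(4) × 2: (2)·(-20.6) = -41.2 kJ
(5) as written: -395.7 kJ
By Hess's law, delta H = (-2)·(-814.0) + (2)·(-562.0) + (-1)·(-296.8) + (2)·(-20.6) + (1)·(-395.7) = 363.9 kJ

delta H = 363.9 kJ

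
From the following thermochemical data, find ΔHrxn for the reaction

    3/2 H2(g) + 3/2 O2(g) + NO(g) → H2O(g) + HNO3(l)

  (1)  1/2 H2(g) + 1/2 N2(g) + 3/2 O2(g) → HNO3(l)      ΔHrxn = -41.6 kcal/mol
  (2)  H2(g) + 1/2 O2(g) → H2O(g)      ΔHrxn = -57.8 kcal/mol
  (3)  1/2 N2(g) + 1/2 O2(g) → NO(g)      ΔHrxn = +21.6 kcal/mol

(1) as written: -41.6 kcal/mol
(2) as written: -57.8 kcal/mol
(3) reversed: -21.6 kcal/mol
ΔHrxn = (-41.6) + (-57.8) + (-21.6) = -121.0 kcal/mol

ΔHrxn = -121.0 kcal/mol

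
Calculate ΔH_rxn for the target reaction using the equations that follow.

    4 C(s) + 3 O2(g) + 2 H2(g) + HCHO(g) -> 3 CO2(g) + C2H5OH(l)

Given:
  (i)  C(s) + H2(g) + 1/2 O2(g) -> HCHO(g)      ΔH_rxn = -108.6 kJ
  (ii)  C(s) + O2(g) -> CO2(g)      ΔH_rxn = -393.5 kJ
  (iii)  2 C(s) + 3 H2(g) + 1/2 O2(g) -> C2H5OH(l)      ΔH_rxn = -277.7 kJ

ΔH_rxn = -1349.6 kJ

(i) reversed (reverse to put HCHO(g) on the reactant side): +108.6 kJ
(ii) × 3 (scale by 3 for the 3 CO2(g)): (3)·(-393.5) = -1180.5 kJ
(iii) as written (C2H5OH(l) already on the product side): -277.7 kJ
By Hess's law, ΔH_rxn = (-1)·(-108.6) + (3)·(-393.5) + (1)·(-277.7) = -1349.6 kJ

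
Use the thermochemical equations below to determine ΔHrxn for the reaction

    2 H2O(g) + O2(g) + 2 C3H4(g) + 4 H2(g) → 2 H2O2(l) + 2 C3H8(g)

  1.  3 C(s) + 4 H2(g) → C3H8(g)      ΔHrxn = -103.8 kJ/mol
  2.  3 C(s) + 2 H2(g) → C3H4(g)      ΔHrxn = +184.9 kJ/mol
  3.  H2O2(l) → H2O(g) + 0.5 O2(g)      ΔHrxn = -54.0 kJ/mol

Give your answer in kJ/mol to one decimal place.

eq. 1 × 2: (2)·(-103.8) = -207.6 kJ/mol
eq. 2 reversed and × 2: (-2)·(+184.9) = -369.8 kJ/mol
eq. 3 reversed and × 2: (-2)·(-54.0) = +108.0 kJ/mol
ΔHrxn = (2)·(-103.8) + (-2)·(+184.9) + (-2)·(-54.0) = -469.4 kJ/mol

ΔHrxn = -469.4 kJ/mol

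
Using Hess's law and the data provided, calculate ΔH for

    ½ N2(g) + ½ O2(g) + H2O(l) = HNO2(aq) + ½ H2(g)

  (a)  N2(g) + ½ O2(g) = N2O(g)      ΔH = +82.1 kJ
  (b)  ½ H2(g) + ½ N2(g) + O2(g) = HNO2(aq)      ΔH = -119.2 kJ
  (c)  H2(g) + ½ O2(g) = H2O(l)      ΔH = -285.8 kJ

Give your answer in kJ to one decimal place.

ΔH = 166.6 kJ

(a): not needed (N2O(g) appears nowhere else).
(b) as written (HNO2(aq) already on the product side): -119.2 kJ
(c) reversed (H2O(l) must end up as a reactant): +285.8 kJ
Summing the manipulated equations, ΔH = (1)·(-119.2) + (-1)·(-285.8) = 166.6 kJ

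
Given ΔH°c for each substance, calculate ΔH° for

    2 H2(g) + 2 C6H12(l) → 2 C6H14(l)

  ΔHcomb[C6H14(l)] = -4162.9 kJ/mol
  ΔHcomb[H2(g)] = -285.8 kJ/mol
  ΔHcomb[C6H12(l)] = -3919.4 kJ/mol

With combustion enthalpies, reactants minus products:
= [2·(-285.8) + 2·(-3919.4)] − [2·(-4162.9)]
= -84.6 kJ/mol

ΔH° = -84.6 kJ/mol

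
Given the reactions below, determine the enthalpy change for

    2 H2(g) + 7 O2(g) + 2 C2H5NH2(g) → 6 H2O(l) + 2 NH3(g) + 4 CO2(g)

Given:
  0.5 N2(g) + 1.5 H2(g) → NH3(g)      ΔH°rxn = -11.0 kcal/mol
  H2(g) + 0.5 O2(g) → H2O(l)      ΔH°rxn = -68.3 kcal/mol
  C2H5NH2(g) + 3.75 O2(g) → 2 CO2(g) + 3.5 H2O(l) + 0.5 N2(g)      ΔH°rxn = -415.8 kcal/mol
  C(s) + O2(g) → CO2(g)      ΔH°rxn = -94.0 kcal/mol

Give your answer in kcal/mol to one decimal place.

ΔH°rxn = -785.3 kcal/mol

equation 1 × 2 (×2 to match 2 NH3(g) in the target): (2)·(-11.0) = -22.0 kcal/mol
equation 2 reversed: +68.3 kcal/mol
equation 3 × 2 (×2 to match 2 C2H5NH2(g) in the target): (2)·(-415.8) = -831.6 kcal/mol
equation 4: not needed (C(s) appears nowhere else).
Summing the manipulated equations, ΔH°rxn = (-22.0) + (+68.3) + (-831.6) = -785.3 kcal/mol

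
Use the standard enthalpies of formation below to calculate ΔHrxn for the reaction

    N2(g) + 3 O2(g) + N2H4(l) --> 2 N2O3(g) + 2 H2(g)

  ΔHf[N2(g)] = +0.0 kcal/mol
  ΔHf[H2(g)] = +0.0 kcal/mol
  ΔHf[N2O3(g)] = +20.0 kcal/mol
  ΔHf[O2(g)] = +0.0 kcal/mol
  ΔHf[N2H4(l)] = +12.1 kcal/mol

ΔH°rxn = Σ nΔHf°(products) − Σ nΔHf°(reactants).
Products: 2·(+20.0) + 2·(+0.0) = +40.0
Reactants: 1·(+0.0) + 3·(+0.0) + 1·(+12.1) = +12.1
ΔHrxn = (+40.0) − (+12.1) = 27.9 kcal/mol

ΔHrxn = 27.9 kcal/mol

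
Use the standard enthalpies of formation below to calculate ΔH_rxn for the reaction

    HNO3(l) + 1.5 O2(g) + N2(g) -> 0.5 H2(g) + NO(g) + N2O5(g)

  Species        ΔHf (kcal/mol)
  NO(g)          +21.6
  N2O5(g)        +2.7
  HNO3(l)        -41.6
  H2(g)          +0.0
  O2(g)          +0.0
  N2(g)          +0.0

ΔH_rxn = 65.9 kcal/mol

Products: 1/2·(+0.0) + 1·(+21.6) + 1·(+2.7) = +24.3
Reactants: 1·(-41.6) + 3/2·(+0.0) + 1·(+0.0) = -41.6
ΔH_rxn = (+24.3) − (-41.6) = 65.9 kcal/mol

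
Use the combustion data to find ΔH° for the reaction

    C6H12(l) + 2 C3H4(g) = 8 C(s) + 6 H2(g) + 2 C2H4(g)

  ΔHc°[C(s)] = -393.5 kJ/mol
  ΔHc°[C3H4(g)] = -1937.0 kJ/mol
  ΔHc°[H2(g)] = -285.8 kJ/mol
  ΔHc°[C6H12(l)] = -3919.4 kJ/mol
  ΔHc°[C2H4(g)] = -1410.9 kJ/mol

ΔH° = -108.8 kJ/mol

With combustion enthalpies, reactants minus products:
= [1·(-3919.4) + 2·(-1937.0)] − [8·(-393.5) + 6·(-285.8) + 2·(-1410.9)]
= -108.8 kJ/mol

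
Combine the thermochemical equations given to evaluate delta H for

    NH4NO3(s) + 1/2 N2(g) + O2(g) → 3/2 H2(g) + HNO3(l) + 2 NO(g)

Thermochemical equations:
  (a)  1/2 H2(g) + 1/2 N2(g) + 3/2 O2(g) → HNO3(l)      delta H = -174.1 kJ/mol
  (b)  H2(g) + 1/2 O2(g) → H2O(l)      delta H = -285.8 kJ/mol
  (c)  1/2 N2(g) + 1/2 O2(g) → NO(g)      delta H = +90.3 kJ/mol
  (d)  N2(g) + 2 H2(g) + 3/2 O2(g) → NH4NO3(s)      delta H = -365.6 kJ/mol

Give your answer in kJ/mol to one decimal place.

delta H = 372.1 kJ/mol

(a) as written (HNO3(l) already on the product side): -174.1 kJ/mol
(b): not needed (H2O(l) appears nowhere else).
(c) × 2 (scale by 2 for the 2 NO(g)): (2)·(+90.3) = +180.6 kJ/mol
(d) reversed (NH4NO3(s) must end up as a reactant): +365.6 kJ/mol
Combining the equations, delta H = (1)·(-174.1) + (2)·(+90.3) + (-1)·(-365.6) = 372.1 kJ/mol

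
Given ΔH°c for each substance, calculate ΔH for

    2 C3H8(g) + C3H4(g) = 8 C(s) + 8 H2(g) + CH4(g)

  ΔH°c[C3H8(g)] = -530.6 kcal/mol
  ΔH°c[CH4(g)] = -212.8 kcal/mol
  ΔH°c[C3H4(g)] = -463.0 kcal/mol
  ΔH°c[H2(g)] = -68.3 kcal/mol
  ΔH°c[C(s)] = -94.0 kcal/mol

ΔH = -13.0 kcal/mol

With combustion enthalpies, reactants minus products:
= [2·(-530.6) + 1·(-463.0)] − [8·(-94.0) + 8·(-68.3) + 1·(-212.8)]
= -13.0 kcal/mol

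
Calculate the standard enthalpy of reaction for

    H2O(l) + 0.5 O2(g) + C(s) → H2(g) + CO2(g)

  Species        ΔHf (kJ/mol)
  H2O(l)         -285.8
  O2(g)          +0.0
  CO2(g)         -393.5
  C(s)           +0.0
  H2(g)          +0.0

ΔH° = -107.7 kJ/mol

ΔH°rxn = Σ nΔHf°(products) − Σ nΔHf°(reactants).
Products: 1·(+0.0) + 1·(-393.5) = -393.5
Reactants: 1·(-285.8) + 1/2·(+0.0) + 1·(+0.0) = -285.8
ΔH° = (-393.5) − (-285.8) = -107.7 kJ/mol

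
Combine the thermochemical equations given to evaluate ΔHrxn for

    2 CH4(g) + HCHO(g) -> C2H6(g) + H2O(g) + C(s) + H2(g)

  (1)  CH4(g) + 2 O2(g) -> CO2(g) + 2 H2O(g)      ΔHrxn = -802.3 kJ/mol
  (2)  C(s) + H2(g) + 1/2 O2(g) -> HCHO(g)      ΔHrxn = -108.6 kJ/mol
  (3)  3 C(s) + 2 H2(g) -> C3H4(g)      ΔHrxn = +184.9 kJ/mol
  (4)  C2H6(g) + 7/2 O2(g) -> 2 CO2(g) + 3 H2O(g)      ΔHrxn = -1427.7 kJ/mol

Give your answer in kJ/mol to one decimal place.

(1) × 2: (2)·(-802.3) = -1604.6 kJ/mol
(2) reversed: +108.6 kJ/mol
(3): not needed.
(4) reversed: +1427.7 kJ/mol
Combining the equations, ΔHrxn = (2)·(-802.3) + (-1)·(-108.6) + (-1)·(-1427.7) = -68.3 kJ/mol

ΔHrxn = -68.3 kJ/mol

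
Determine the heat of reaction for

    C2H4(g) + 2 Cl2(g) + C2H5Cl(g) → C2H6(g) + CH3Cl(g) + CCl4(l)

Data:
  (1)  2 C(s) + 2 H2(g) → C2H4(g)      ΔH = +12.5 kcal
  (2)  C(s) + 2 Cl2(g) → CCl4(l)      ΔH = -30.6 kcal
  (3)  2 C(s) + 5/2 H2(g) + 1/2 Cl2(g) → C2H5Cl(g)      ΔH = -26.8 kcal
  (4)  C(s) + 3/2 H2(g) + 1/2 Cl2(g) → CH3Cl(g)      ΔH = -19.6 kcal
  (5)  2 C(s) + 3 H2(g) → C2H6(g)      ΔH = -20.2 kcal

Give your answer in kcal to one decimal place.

(1) reversed: -12.5 kcal
(2) as written: -30.6 kcal
(3) reversed: +26.8 kcal
(4) as written: -19.6 kcal
(5) as written: -20.2 kcal
ΔH = (-1)·(+12.5) + (1)·(-30.6) + (-1)·(-26.8) + (1)·(-19.6) + (1)·(-20.2) = -56.1 kcal

ΔH = -56.1 kcal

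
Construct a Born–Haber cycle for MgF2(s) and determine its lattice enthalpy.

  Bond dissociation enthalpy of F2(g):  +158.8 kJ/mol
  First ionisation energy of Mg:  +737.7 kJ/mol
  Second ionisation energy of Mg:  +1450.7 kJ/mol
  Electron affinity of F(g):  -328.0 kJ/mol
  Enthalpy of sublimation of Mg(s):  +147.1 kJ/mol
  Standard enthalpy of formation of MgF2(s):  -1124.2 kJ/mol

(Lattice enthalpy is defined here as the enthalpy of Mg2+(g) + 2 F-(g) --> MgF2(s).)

U = -2962.5 kJ/mol

ΔHf° = 1·ΔHsub + 1·(ΣIE) + 1·D(F2) + 2·EA + U
-1124.2 = 1·(+147.1) + 1·(+2188.4) + 1·(+158.8) + 2·(-328.0) + U
U = -1124.2 − (+1838.3) = -2962.5 kJ/mol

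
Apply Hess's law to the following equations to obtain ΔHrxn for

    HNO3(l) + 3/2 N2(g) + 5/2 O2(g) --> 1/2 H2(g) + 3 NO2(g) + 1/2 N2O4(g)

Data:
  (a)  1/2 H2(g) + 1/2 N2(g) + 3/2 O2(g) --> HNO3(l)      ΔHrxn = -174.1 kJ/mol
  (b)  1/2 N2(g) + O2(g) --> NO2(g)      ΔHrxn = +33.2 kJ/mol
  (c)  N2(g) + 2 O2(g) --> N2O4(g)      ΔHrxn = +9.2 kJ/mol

ΔHrxn = 278.3 kJ/mol

(a) reversed: +174.1 kJ/mol
(b) × 3: (3)·(+33.2) = +99.6 kJ/mol
(c) × 1/2: (1/2)·(+9.2) = +4.6 kJ/mol
Combining the equations, ΔHrxn = (+174.1) + (+99.6) + (+4.6) = 278.3 kJ/mol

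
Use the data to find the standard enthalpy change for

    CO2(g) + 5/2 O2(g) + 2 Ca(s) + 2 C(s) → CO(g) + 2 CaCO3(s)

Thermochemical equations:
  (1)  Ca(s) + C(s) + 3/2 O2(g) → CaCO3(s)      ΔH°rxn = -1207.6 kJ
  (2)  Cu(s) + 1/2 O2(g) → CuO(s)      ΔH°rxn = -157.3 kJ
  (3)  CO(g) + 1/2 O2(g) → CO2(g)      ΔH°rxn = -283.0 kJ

ΔH°rxn = -2132.2 kJ

(1) × 2 (×2 to match 2 CaCO3(s) in the target): (2)·(-1207.6) = -2415.2 kJ
(2): not needed (Cu(s) appears nowhere else).
(3) reversed (reverse to put CO(g) on the product side): +283.0 kJ
Combining the equations, ΔH°rxn = (2)·(-1207.6) + (-1)·(-283.0) = -2132.2 kJ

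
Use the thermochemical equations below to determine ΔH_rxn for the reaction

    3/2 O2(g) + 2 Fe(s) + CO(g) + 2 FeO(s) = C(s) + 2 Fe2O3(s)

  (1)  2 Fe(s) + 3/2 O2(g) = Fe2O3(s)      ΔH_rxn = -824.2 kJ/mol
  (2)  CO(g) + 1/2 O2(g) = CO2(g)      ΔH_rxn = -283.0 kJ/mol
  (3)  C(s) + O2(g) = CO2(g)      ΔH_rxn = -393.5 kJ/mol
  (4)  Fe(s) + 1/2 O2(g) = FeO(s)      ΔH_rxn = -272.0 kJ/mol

(1) × 2: (2)·(-824.2) = -1648.4 kJ/mol
(2) as written: -283.0 kJ/mol
(3) reversed: +393.5 kJ/mol
(4) reversed and × 2: (-2)·(-272.0) = +544.0 kJ/mol
ΔH_rxn = (2)·(-824.2) + (1)·(-283.0) + (-1)·(-393.5) + (-2)·(-272.0) = -993.9 kJ/mol

ΔH_rxn = -993.9 kJ/mol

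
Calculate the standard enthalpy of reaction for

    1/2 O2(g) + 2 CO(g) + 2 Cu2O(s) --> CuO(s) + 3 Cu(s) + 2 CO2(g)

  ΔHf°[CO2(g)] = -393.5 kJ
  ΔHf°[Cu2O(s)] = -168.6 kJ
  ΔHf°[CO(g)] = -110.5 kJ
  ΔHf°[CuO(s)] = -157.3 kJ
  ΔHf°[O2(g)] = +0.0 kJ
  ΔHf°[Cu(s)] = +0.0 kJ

Products: 1·(-157.3) + 3·(+0.0) + 2·(-393.5) = -944.3
Reactants: 1/2·(+0.0) + 2·(-110.5) + 2·(-168.6) = -558.2
ΔH°rxn = (-944.3) − (-558.2) = -386.1 kJ

ΔH°rxn = -386.1 kJ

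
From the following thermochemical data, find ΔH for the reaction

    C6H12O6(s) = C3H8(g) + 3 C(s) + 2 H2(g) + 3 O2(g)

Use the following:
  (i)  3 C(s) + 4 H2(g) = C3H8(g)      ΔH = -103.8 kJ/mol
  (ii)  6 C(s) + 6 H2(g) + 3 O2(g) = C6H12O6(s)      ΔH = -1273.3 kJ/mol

ΔH = 1169.5 kJ/mol

(i) as written (C3H8(g) already on the product side): -103.8 kJ/mol
(ii) reversed (reverse to put C6H12O6(s) on the reactant side): +1273.3 kJ/mol
By Hess's law, ΔH = (-103.8) + (+1273.3) = 1169.5 kJ/mol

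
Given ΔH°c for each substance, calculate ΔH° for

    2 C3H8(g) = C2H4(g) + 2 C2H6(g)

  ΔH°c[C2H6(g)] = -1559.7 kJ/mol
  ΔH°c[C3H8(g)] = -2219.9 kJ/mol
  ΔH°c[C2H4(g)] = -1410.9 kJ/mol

ΔH° = 90.5 kJ/mol

With combustion enthalpies, reactants minus products:
= [2·(-2219.9)] − [1·(-1410.9) + 2·(-1559.7)]
= 90.5 kJ/mol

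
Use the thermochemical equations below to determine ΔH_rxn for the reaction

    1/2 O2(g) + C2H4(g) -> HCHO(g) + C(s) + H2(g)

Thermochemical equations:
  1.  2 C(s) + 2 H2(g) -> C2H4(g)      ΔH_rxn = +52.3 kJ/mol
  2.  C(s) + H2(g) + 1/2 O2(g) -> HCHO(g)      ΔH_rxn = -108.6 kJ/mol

eq. 1 reversed: -52.3 kJ/mol
eq. 2 as written: -108.6 kJ/mol
ΔH_rxn = (-52.3) + (-108.6) = -160.9 kJ/mol

ΔH_rxn = -160.9 kJ/mol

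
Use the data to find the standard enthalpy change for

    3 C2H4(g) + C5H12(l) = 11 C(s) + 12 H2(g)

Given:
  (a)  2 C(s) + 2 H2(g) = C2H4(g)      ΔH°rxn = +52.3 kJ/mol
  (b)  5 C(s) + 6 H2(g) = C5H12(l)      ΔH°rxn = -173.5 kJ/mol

(a) reversed and × 3: (-3)·(+52.3) = -156.9 kJ/mol
(b) reversed: +173.5 kJ/mol
Since enthalpy is a state function, ΔH°rxn = (-156.9) + (+173.5) = 16.6 kJ/mol

ΔH°rxn = 16.6 kJ/mol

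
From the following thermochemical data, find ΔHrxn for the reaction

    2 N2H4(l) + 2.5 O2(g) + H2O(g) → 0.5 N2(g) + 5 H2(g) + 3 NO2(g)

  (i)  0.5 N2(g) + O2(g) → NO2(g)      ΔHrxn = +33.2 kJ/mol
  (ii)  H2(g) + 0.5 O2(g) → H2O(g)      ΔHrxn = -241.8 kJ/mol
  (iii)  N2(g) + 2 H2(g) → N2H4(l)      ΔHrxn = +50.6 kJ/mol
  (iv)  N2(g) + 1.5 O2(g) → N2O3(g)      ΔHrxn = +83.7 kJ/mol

ΔHrxn = 240.2 kJ/mol

(i) × 3 (×3 to match 3 NO2(g) in the target): (3)·(+33.2) = +99.6 kJ/mol
(ii) reversed (H2O(g) must end up as a reactant): +241.8 kJ/mol
(iii) reversed and × 2 (reverse to put N2H4(l) on the reactant side; scale by 2 for the 2 N2H4(l)): (-2)·(+50.6) = -101.2 kJ/mol
(iv): not needed (N2O3(g) appears nowhere else).
Since enthalpy is a state function, ΔHrxn = (3)·(+33.2) + (-1)·(-241.8) + (-2)·(+50.6) = 240.2 kJ/mol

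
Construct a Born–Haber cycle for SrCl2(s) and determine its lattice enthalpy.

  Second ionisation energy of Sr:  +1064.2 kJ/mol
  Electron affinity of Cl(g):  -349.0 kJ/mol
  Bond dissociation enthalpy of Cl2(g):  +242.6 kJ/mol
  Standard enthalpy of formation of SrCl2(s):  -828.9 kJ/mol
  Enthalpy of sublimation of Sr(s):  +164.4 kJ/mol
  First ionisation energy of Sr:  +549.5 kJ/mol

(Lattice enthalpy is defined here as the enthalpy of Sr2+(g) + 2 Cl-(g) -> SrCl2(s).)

ΔHf° = 1·ΔHsub + 1·(ΣIE) + 1·D(Cl2) + 2·EA + U
-828.9 = 1·(+164.4) + 1·(+1613.7) + 1·(+242.6) + 2·(-349.0) + U
U = -828.9 − (+1322.7) = -2151.6 kJ/mol

U = -2151.6 kJ/mol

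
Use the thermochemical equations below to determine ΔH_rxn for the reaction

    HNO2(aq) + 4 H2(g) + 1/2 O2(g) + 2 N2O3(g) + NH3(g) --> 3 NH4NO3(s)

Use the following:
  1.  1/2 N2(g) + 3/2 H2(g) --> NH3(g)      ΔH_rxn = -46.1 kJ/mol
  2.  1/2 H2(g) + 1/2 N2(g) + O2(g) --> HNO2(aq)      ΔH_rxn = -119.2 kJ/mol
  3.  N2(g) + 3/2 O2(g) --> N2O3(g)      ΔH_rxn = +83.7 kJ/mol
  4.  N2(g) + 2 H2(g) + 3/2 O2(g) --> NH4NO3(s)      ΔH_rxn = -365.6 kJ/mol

eq. 1 reversed (reverse to put NH3(g) on the reactant side): +46.1 kJ/mol
eq. 2 reversed (reverse to put HNO2(aq) on the reactant side): +119.2 kJ/mol
eq. 3 reversed and × 2 (reverse to put N2O3(g) on the reactant side; scale by 2 for the 2 N2O3(g)): (-2)·(+83.7) = -167.4 kJ/mol
eq. 4 × 3 (×3 to match 3 NH4NO3(s) in the target): (3)·(-365.6) = -1096.8 kJ/mol
Summing the manipulated equations, ΔH_rxn = (+46.1) + (+119.2) + (-167.4) + (-1096.8) = -1098.9 kJ/mol

ΔH_rxn = -1098.9 kJ/mol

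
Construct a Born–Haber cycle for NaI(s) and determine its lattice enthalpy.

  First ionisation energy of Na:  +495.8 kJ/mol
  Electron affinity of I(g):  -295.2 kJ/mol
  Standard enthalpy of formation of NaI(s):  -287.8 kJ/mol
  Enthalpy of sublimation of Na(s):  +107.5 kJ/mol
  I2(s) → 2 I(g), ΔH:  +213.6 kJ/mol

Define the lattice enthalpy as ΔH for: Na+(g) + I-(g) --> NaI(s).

U = -702.7 kJ/mol

ΔHf° = 1·ΔHsub + 1·(ΣIE) + 1/2·D(I2) + 1·EA + U
-287.8 = 1·(+107.5) + 1·(+495.8) + 1/2·(+213.6) + 1·(-295.2) + U
U = -287.8 − (+414.9) = -702.7 kJ/mol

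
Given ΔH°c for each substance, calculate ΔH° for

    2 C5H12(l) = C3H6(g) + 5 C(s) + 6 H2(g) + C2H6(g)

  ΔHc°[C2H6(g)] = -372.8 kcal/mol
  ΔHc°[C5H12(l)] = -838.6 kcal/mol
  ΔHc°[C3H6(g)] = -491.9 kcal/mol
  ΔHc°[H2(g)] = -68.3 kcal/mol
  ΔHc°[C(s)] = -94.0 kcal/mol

ΔH° = 67.3 kcal/mol

With combustion enthalpies, reactants minus products:
= [2·(-838.6)] − [1·(-491.9) + 5·(-94.0) + 6·(-68.3) + 1·(-372.8)]
= 67.3 kcal/mol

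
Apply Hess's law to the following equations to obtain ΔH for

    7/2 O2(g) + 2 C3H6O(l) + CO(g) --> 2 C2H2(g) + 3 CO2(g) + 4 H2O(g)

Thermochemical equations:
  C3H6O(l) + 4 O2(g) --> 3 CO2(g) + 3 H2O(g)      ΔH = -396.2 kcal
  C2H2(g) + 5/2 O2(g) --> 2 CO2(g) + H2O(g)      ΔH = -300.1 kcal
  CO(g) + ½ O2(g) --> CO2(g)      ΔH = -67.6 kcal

ΔH = -259.8 kcal

equation 1 × 2 (×2 to match 2 C3H6O(l) in the target): (2)·(-396.2) = -792.4 kcal
equation 2 reversed and × 2 (C2H2(g) must end up as a product; ×2 to match 2 C2H2(g) in the target): (-2)·(-300.1) = +600.2 kcal
equation 3 as written (CO(g) already on the reactant side): -67.6 kcal
ΔH = (-792.4) + (+600.2) + (-67.6) = -259.8 kcal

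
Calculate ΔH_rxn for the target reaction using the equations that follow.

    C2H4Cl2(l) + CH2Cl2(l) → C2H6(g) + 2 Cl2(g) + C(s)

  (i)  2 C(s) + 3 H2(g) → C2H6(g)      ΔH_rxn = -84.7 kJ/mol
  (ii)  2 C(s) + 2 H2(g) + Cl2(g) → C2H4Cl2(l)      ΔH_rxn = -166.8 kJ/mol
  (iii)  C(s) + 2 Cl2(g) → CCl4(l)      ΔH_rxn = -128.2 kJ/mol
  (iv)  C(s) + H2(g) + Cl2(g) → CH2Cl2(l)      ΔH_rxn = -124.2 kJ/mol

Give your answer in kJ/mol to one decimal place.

(i) as written: -84.7 kJ/mol
(ii) reversed: +166.8 kJ/mol
(iii): not needed.
(iv) reversed: +124.2 kJ/mol
Combining the equations, ΔH_rxn = (1)·(-84.7) + (-1)·(-166.8) + (-1)·(-124.2) = 206.3 kJ/mol

ΔH_rxn = 206.3 kJ/mol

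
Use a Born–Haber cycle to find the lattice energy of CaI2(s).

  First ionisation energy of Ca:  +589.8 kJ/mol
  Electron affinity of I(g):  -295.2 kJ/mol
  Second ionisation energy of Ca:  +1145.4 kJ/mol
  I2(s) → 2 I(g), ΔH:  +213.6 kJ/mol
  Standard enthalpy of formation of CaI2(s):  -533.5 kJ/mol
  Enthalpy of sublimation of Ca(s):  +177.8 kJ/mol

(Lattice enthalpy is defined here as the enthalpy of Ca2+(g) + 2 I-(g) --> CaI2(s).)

ΔHf° = 1·ΔHsub + 1·(ΣIE) + 1·D(I2) + 2·EA + U
-533.5 = 1·(+177.8) + 1·(+1735.2) + 1·(+213.6) + 2·(-295.2) + U
U = -533.5 − (+1536.2) = -2069.7 kJ/mol

U = -2069.7 kJ/mol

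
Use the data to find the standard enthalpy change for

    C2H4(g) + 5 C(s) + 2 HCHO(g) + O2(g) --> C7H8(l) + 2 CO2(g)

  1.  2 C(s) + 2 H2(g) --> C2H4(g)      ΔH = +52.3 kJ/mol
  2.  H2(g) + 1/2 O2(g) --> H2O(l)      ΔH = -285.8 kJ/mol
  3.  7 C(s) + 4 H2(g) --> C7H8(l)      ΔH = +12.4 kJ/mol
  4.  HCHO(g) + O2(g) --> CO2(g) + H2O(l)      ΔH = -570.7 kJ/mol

eq. 1 reversed (C2H4(g) must end up as a reactant): -52.3 kJ/mol
eq. 2 reversed and × 2: (-2)·(-285.8) = +571.6 kJ/mol
eq. 3 as written (C7H8(l) already on the product side): +12.4 kJ/mol
eq. 4 × 2 (×2 to match 2 HCHO(g) in the target): (2)·(-570.7) = -1141.4 kJ/mol
Since enthalpy is a state function, ΔH = (-1)·(+52.3) + (-2)·(-285.8) + (1)·(+12.4) + (2)·(-570.7) = -609.7 kJ/mol

ΔH = -609.7 kJ/mol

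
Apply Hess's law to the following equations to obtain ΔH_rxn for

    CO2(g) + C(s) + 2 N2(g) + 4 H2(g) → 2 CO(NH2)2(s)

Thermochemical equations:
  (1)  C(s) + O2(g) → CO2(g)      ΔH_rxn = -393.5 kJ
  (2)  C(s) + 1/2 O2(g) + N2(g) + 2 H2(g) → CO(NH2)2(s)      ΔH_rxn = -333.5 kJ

(1) reversed: +393.5 kJ
(2) × 2: (2)·(-333.5) = -667.0 kJ
Since enthalpy is a state function, ΔH_rxn = (-1)·(-393.5) + (2)·(-333.5) = -273.5 kJ

ΔH_rxn = -273.5 kJ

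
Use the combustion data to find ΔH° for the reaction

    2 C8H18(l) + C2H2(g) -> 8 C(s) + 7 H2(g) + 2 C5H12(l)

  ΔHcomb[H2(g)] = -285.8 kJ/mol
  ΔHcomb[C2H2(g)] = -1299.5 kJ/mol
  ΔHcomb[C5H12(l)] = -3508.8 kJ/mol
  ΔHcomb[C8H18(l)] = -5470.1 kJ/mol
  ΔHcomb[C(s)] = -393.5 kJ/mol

ΔH° = -73.5 kJ/mol

Using ΔH = Σ nΔHc°(reactants) − Σ nΔHc°(products):
= [2·(-5470.1) + 1·(-1299.5)] − [8·(-393.5) + 7·(-285.8) + 2·(-3508.8)]
= -73.5 kJ/mol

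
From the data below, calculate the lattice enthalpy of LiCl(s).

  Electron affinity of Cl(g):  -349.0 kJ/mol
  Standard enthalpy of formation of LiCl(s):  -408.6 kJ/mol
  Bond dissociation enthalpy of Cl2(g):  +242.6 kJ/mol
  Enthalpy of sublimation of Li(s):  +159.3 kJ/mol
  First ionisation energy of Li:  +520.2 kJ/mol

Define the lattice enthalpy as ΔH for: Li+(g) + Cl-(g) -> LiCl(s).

ΔHf° = 1·ΔHsub + 1·(ΣIE) + 1/2·D(Cl2) + 1·EA + U
-408.6 = 1·(+159.3) + 1·(+520.2) + 1/2·(+242.6) + 1·(-349.0) + U
U = -408.6 − (+451.8) = -860.4 kJ/mol

U = -860.4 kJ/mol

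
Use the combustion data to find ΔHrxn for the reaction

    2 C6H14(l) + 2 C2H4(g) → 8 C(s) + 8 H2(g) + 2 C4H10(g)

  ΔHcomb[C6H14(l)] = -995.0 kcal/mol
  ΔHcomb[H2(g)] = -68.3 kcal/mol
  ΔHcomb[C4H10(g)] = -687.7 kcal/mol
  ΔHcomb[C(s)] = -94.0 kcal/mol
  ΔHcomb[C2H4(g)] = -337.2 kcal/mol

Using ΔH = Σ nΔHc°(reactants) − Σ nΔHc°(products):
= [2·(-995.0) + 2·(-337.2)] − [8·(-94.0) + 8·(-68.3) + 2·(-687.7)]
= 9.4 kcal/mol

ΔHrxn = 9.4 kcal/mol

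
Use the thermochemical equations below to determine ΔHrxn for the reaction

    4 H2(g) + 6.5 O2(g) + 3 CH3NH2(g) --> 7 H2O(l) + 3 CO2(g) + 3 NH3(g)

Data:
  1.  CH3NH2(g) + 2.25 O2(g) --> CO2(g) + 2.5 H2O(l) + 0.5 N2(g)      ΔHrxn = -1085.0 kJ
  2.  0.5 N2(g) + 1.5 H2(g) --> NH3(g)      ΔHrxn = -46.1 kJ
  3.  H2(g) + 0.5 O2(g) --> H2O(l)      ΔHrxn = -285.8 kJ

eq. 1 × 3: (3)·(-1085.0) = -3255.0 kJ
eq. 2 × 3: (3)·(-46.1) = -138.3 kJ
eq. 3 reversed and × 1/2: (-1/2)·(-285.8) = +142.9 kJ
By Hess's law, ΔHrxn = (-3255.0) + (-138.3) + (+142.9) = -3250.4 kJ

ΔHrxn = -3250.4 kJ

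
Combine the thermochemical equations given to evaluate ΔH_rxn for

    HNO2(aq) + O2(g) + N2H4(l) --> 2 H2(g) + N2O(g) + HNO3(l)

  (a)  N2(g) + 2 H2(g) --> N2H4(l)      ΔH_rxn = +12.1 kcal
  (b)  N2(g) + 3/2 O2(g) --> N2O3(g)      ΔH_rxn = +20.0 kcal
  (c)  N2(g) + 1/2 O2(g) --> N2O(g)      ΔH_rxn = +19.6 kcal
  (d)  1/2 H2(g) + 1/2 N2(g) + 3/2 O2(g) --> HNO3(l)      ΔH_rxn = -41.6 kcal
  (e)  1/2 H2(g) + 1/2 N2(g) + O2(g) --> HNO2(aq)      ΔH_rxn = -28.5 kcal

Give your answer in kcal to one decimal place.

ΔH_rxn = -5.6 kcal

(a) reversed (N2H4(l) must end up as a reactant): -12.1 kcal
(b): not needed (N2O3(g) appears nowhere else).
(c) as written (N2O(g) already on the product side): +19.6 kcal
(d) as written (HNO3(l) already on the product side): -41.6 kcal
(e) reversed (HNO2(aq) must end up as a reactant): +28.5 kcal
Summing the manipulated equations, ΔH_rxn = (-1)·(+12.1) + (1)·(+19.6) + (1)·(-41.6) + (-1)·(-28.5) = -5.6 kcal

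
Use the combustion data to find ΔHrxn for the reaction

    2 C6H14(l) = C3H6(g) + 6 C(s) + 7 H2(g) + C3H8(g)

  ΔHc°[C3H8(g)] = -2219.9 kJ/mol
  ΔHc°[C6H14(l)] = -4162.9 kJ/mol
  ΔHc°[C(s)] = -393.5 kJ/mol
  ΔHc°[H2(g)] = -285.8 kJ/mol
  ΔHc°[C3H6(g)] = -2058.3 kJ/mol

With combustion enthalpies, reactants minus products:
= [2·(-4162.9)] − [1·(-2058.3) + 6·(-393.5) + 7·(-285.8) + 1·(-2219.9)]
= 314.0 kJ/mol

ΔHrxn = 314.0 kJ/mol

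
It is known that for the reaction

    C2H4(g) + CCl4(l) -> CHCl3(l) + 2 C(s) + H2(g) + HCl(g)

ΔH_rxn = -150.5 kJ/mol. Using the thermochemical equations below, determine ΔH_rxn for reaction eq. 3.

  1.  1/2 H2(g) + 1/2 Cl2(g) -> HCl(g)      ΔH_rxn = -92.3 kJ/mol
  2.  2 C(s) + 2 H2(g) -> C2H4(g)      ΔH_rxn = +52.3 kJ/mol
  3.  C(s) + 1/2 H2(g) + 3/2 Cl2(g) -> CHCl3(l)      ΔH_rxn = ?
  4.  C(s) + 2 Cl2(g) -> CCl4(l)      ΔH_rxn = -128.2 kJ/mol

eq. 1 as written (HCl(g) already on the product side): -92.3 kJ/mol
eq. 2 reversed (reverse to put C2H4(g) on the reactant side): -52.3 kJ/mol
eq. 3 as written (CHCl3(l) already on the product side): contributes x
eq. 4 reversed (CCl4(l) must end up as a reactant): +128.2 kJ/mol
-150.5 = (-92.3) + (-52.3) + (+128.2) + x
x = (-150.5 − (-16.4)) / (1) = -134.1 kJ/mol

ΔH_rxn = -134.1 kJ/mol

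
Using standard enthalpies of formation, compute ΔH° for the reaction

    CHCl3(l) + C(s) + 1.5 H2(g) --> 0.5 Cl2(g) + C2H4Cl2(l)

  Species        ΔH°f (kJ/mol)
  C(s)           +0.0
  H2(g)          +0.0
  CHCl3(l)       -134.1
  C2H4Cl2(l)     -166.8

ΔH° = -32.7 kJ/mol

Products: 1/2·(+0.0) + 1·(-166.8) = -166.8
Reactants: 1·(-134.1) + 1·(+0.0) + 3/2·(+0.0) = -134.1
ΔH° = (-166.8) − (-134.1) = -32.7 kJ/mol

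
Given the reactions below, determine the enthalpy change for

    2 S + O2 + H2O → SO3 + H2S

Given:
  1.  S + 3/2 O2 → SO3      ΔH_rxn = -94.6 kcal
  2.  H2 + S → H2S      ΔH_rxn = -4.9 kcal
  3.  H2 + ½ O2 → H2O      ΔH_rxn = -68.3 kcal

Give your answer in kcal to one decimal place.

ΔH_rxn = -31.2 kcal

eq. 1 as written (SO3 already on the product side): -94.6 kcal
eq. 2 as written (H2S already on the product side): -4.9 kcal
eq. 3 reversed (reverse to put H2O on the reactant side): +68.3 kcal
By Hess's law, ΔH_rxn = (-94.6) + (-4.9) + (+68.3) = -31.2 kcal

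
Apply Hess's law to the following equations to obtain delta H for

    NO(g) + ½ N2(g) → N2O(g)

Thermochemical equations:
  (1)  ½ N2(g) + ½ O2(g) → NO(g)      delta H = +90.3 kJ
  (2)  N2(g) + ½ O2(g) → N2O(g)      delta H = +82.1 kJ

(1) reversed (NO(g) must end up as a reactant): -90.3 kJ
(2) as written (N2O(g) already on the product side): +82.1 kJ
delta H = (-90.3) + (+82.1) = -8.2 kJ

delta H = -8.2 kJ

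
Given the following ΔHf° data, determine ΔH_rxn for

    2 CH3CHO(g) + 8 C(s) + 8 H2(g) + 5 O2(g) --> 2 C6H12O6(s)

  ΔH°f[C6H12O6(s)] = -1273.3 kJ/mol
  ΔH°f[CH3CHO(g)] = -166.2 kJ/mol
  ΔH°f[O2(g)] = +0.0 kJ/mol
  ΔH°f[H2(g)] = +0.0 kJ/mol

ΔH_rxn = -2214.2 kJ/mol

Products: 2·(-1273.3) = -2546.6
Reactants: 2·(-166.2) + 8·(+0.0) + 8·(+0.0) + 5·(+0.0) = -332.4
ΔH_rxn = (-2546.6) − (-332.4) = -2214.2 kJ/mol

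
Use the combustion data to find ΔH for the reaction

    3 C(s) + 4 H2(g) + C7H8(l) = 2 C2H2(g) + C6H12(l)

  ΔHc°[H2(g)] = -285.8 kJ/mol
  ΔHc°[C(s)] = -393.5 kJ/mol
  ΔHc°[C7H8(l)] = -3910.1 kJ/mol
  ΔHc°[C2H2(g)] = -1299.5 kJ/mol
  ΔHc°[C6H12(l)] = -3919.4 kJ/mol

ΔH = 284.6 kJ/mol

With combustion enthalpies, reactants minus products:
= [3·(-393.5) + 4·(-285.8) + 1·(-3910.1)] − [2·(-1299.5) + 1·(-3919.4)]
= 284.6 kJ/mol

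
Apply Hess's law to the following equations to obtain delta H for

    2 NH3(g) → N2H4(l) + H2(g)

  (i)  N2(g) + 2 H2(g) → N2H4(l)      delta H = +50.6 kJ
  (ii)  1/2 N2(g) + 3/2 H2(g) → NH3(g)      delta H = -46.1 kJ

delta H = 142.8 kJ

(i) as written (N2H4(l) already on the product side): +50.6 kJ
(ii) reversed and × 2 (reverse to put NH3(g) on the reactant side; scale by 2 for the 2 NH3(g)): (-2)·(-46.1) = +92.2 kJ
delta H = (1)·(+50.6) + (-2)·(-46.1) = 142.8 kJ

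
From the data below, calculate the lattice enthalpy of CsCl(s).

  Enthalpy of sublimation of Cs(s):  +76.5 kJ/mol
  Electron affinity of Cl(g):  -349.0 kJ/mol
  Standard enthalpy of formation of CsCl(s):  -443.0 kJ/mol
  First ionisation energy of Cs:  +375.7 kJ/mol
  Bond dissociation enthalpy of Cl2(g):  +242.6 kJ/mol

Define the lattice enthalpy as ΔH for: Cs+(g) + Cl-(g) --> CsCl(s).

U = -667.5 kJ/mol

ΔHf° = 1·ΔHsub + 1·(ΣIE) + 1/2·D(Cl2) + 1·EA + U
-443.0 = 1·(+76.5) + 1·(+375.7) + 1/2·(+242.6) + 1·(-349.0) + U
U = -443.0 − (+224.5) = -667.5 kJ/mol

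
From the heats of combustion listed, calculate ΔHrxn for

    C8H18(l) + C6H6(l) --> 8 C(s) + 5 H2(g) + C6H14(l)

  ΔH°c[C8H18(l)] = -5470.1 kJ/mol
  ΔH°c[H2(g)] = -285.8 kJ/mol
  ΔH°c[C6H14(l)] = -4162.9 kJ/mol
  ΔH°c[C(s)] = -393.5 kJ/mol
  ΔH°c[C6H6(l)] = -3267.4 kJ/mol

With combustion enthalpies, reactants minus products:
= [1·(-5470.1) + 1·(-3267.4)] − [8·(-393.5) + 5·(-285.8) + 1·(-4162.9)]
= 2.4 kJ/mol

ΔHrxn = 2.4 kJ/mol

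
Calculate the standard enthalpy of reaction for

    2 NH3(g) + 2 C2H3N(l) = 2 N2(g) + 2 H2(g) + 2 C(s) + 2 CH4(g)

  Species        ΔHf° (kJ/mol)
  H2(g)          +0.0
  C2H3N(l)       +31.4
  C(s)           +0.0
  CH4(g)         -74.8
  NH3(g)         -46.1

ΔH°rxn = Σ nΔHf°(products) − Σ nΔHf°(reactants).
Products: 2·(+0.0) + 2·(+0.0) + 2·(+0.0) + 2·(-74.8) = -149.6
Reactants: 2·(-46.1) + 2·(+31.4) = -29.4
ΔH° = (-149.6) − (-29.4) = -120.2 kJ/mol

ΔH° = -120.2 kJ/mol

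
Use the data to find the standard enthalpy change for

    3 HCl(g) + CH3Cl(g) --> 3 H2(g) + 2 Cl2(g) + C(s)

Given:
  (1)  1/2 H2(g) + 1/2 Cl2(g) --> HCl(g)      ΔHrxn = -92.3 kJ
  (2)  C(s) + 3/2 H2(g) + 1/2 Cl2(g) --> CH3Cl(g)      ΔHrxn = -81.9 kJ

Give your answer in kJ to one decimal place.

(1) reversed and × 3: (-3)·(-92.3) = +276.9 kJ
(2) reversed: +81.9 kJ
ΔHrxn = (-3)·(-92.3) + (-1)·(-81.9) = 358.8 kJ

ΔHrxn = 358.8 kJ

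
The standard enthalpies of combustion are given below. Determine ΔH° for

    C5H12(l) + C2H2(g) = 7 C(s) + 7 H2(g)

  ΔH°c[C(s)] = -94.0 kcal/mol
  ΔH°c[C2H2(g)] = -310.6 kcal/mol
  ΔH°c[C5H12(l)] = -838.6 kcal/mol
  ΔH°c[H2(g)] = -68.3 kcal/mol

ΔH° = -13.1 kcal/mol

With combustion enthalpies, reactants minus products:
= [1·(-838.6) + 1·(-310.6)] − [7·(-94.0) + 7·(-68.3)]
= -13.1 kcal/mol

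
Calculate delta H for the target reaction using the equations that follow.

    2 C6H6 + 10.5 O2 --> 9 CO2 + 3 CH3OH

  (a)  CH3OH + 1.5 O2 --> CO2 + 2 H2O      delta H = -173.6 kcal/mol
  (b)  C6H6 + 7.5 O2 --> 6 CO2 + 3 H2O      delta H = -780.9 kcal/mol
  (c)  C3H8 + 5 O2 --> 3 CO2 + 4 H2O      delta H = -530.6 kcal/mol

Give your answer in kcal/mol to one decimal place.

(a) reversed and × 3: (-3)·(-173.6) = +520.8 kcal/mol
(b) × 2: (2)·(-780.9) = -1561.8 kcal/mol
(c): not needed.
Summing the manipulated equations, delta H = (-3)·(-173.6) + (2)·(-780.9) = -1041.0 kcal/mol

delta H = -1041.0 kcal/mol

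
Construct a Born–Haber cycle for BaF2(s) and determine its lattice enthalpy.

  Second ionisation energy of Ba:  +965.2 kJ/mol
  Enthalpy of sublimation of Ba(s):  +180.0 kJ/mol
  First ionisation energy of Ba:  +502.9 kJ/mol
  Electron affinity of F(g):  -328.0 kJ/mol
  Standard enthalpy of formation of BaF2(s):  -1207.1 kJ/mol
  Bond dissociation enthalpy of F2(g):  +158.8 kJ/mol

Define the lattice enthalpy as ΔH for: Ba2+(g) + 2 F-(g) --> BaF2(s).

U = -2358.0 kJ/mol

ΔHf° = 1·ΔHsub + 1·(ΣIE) + 1·D(F2) + 2·EA + U
-1207.1 = 1·(+180.0) + 1·(+1468.1) + 1·(+158.8) + 2·(-328.0) + U
U = -1207.1 − (+1150.9) = -2358.0 kJ/mol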